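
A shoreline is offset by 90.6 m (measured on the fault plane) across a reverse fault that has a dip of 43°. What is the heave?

heave = dip-slip × cos(dip) = 90.6 m × cos(43°) = 66.3 m

66.3 m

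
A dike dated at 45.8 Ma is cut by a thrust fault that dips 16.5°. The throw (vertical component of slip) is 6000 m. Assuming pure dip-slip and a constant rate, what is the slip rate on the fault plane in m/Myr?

dip-slip = throw / sin(dip) = 6000 m / sin(16.5°) = 21130 m
rate = 21130 m / 45.8 Ma = 0.000461 m/yr = 461 m/Myr

461 m/Myr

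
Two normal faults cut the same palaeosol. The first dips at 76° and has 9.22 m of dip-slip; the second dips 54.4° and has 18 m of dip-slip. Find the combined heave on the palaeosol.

12.7 m

heave_A = 9.22 × cos(76°) = 2.231 m
heave_B = 18 × cos(54.4°) = 10.48 m
total = 2.231 + 10.48 = 12.7 m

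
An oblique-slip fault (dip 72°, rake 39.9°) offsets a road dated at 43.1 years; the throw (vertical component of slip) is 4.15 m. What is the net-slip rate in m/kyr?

158 m/kyr

dip-slip = throw / sin(dip) = 4.15 / sin(72°) = 4.364 m
net slip = dip-slip / sin(rake) = 4.364 / sin(39.9°) = 6.803 m
rate = 6.803 m / 43.1 years = 0.158 m/yr = 158 m/kyr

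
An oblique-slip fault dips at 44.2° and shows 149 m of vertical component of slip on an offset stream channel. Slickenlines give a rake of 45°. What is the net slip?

302 m

dip-slip = throw / sin(dip) = 149 / sin(44.2°) = 213.7 m
net slip = dip-slip / sin(rake) = 213.7 / sin(45°) = 302 m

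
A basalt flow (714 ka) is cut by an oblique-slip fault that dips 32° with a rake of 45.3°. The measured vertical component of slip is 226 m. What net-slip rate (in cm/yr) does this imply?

dip-slip = throw / sin(dip) = 226 / sin(32°) = 426.5 m
net slip = dip-slip / sin(rake) = 426.5 / sin(45.3°) = 600 m
rate = 600 m / 714 ka = 0.000840 m/yr = 0.0840 cm/yr

0.0840 cm/yr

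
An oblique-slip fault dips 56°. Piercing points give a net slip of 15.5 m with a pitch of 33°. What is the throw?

7 m

dip-slip = net slip × sin(rake) = 15.5 m × sin(33°) = 8.442 m
throw = dip-slip × sin(dip) = 8.442 × sin(56°) = 7 m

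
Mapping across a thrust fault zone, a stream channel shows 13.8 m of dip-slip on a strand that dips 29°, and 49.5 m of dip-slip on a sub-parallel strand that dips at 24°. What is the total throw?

throw_A = 13.8 × sin(29°) = 6.690 m
throw_B = 49.5 × sin(24°) = 20.13 m
total = 6.690 + 20.13 = 26.8 m

26.8 m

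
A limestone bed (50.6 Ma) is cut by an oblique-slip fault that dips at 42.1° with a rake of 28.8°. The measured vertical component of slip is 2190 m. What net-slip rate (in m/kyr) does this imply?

dip-slip = throw / sin(dip) = 2190 / sin(42.1°) = 3267 m
net slip = dip-slip / sin(rake) = 3267 / sin(28.8°) = 6781 m
rate = 6781 m / 50.6 Ma = 0.000134 m/yr = 0.134 m/kyr

0.134 m/kyr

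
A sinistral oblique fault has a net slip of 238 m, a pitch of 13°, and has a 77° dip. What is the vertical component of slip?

dip-slip = net slip × sin(rake) = 238 m × sin(13°) = 53.54 m
throw = dip-slip × sin(dip) = 53.54 × sin(77°) = 52.2 m

52.2 m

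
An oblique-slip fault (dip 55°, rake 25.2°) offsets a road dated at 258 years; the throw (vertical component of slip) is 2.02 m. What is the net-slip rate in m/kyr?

dip-slip = throw / sin(dip) = 2.02 / sin(55°) = 2.466 m
net slip = dip-slip / sin(rake) = 2.466 / sin(25.2°) = 5.792 m
rate = 5.792 m / 258 years = 0.0224 m/yr = 22.4 m/kyr

22.4 m/kyr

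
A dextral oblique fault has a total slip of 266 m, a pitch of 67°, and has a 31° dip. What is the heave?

210 m

dip-slip = net slip × sin(rake) = 266 m × sin(67°) = 244.9 m
heave = dip-slip × cos(dip) = 244.9 × cos(31°) = 210 m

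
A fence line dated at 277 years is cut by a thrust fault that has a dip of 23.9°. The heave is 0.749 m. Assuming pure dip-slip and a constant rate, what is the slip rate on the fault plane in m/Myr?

dip-slip = heave / cos(dip) = 0.749 m / cos(23.9°) = 0.8192 m
rate = 0.8192 m / 277 years = 0.00296 m/yr = 2960 m/Myr

2960 m/Myr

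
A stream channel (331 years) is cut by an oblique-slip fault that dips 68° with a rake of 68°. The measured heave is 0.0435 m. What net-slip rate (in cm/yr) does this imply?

0.0378 cm/yr

dip-slip = heave / cos(dip) = 0.0435 / cos(68°) = 0.1161 m
net slip = dip-slip / sin(rake) = 0.1161 / sin(68°) = 0.1252 m
rate = 0.1252 m / 331 years = 0.000378 m/yr = 0.0378 cm/yr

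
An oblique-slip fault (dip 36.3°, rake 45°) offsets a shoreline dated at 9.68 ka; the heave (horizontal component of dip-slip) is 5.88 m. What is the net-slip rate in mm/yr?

dip-slip = heave / cos(dip) = 5.88 / cos(36.3°) = 7.296 m
net slip = dip-slip / sin(rake) = 7.296 / sin(45°) = 10.32 m
rate = 10.32 m / 9.68 ka = 0.00107 m/yr = 1.07 mm/yr

1.07 mm/yr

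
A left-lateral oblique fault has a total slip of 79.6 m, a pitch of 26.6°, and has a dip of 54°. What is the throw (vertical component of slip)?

28.8 m

dip-slip = net slip × sin(rake) = 79.6 m × sin(26.6°) = 35.64 m
throw = dip-slip × sin(dip) = 35.64 × sin(54°) = 28.8 m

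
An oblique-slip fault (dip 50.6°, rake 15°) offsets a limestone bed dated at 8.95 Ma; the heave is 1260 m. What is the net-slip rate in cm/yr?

dip-slip = heave / cos(dip) = 1260 / cos(50.6°) = 1985 m
net slip = dip-slip / sin(rake) = 1985 / sin(15°) = 7670 m
rate = 7670 m / 8.95 Ma = 0.000857 m/yr = 0.0857 cm/yr

0.0857 cm/yr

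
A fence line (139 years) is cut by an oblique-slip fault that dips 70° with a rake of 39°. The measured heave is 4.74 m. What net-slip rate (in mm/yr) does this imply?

dip-slip = heave / cos(dip) = 4.74 / cos(70°) = 13.86 m
net slip = dip-slip / sin(rake) = 13.86 / sin(39°) = 22.02 m
rate = 22.02 m / 139 years = 0.158 m/yr = 158 mm/yr

158 mm/yr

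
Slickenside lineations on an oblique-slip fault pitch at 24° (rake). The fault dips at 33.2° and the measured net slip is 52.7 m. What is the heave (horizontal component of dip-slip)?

dip-slip = net slip × sin(rake) = 52.7 m × sin(24°) = 21.44 m
heave = dip-slip × cos(dip) = 21.44 × cos(33.2°) = 17.9 m

17.9 m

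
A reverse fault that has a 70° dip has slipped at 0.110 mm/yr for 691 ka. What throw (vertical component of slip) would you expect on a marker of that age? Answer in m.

dip-slip = rate × time = 0.110 mm/yr × 691 ka = 76.01 m
throw = dip-slip × sin(dip) = 76.01 × sin(70°) = 71.4 m

71.4 m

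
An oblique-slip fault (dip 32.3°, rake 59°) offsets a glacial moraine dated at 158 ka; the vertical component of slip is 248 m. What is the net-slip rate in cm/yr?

dip-slip = throw / sin(dip) = 248 / sin(32.3°) = 464.1 m
net slip = dip-slip / sin(rake) = 464.1 / sin(59°) = 541.5 m
rate = 541.5 m / 158 ka = 0.00343 m/yr = 0.343 cm/yr

0.343 cm/yr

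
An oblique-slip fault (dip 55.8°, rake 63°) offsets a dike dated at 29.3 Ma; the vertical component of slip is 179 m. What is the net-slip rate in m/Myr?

dip-slip = throw / sin(dip) = 179 / sin(55.8°) = 216.4 m
net slip = dip-slip / sin(rake) = 216.4 / sin(63°) = 242.9 m
rate = 242.9 m / 29.3 Ma = 0.00000829 m/yr = 8.29 m/Myr

8.29 m/Myr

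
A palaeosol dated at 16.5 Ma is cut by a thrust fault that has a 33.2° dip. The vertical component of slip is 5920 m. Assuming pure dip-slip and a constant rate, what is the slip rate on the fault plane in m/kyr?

dip-slip = throw / sin(dip) = 5920 m / sin(33.2°) = 10810 m
rate = 10810 m / 16.5 Ma = 0.000655 m/yr = 0.655 m/kyr

0.655 m/kyr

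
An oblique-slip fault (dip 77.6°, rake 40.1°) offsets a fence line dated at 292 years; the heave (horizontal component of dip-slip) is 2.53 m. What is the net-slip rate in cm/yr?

6.26 cm/yr

dip-slip = heave / cos(dip) = 2.53 / cos(77.6°) = 11.78 m
net slip = dip-slip / sin(rake) = 11.78 / sin(40.1°) = 18.29 m
rate = 18.29 m / 292 years = 0.0626 m/yr = 6.26 cm/yr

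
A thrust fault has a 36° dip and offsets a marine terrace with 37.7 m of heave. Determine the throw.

throw = heave × tan(dip) = 37.7 × tan(36°) = 27.4 m

27.4 m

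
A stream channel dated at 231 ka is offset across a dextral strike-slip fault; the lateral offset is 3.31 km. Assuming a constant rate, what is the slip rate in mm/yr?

14.3 mm/yr

rate = 3.31 km / 231 ka = 0.0143 m/yr = 14.3 mm/yr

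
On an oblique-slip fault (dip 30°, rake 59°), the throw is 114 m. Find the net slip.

266 m

dip-slip = throw / sin(dip) = 114 / sin(30°) = 228 m
net slip = dip-slip / sin(rake) = 228 / sin(59°) = 266 m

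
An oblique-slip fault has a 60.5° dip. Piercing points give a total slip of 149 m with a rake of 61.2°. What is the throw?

114 m

dip-slip = net slip × sin(rake) = 149 m × sin(61.2°) = 130.6 m
throw = dip-slip × sin(dip) = 130.6 × sin(60.5°) = 114 m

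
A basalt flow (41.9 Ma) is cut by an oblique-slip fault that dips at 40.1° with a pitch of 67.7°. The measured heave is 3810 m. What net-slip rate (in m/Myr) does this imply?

dip-slip = heave / cos(dip) = 3810 / cos(40.1°) = 4981 m
net slip = dip-slip / sin(rake) = 4981 / sin(67.7°) = 5384 m
rate = 5384 m / 41.9 Ma = 0.000128 m/yr = 128 m/Myr

128 m/Myr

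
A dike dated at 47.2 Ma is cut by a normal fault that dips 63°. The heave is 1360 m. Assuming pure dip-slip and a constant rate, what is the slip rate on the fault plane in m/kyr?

0.0635 m/kyr

dip-slip = heave / cos(dip) = 1360 m / cos(63°) = 2996 m
rate = 2996 m / 47.2 Ma = 0.0000635 m/yr = 0.0635 m/kyr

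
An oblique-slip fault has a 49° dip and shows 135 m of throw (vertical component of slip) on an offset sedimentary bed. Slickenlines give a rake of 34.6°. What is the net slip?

315 m

dip-slip = throw / sin(dip) = 135 / sin(49°) = 178.9 m
net slip = dip-slip / sin(rake) = 178.9 / sin(34.6°) = 315 m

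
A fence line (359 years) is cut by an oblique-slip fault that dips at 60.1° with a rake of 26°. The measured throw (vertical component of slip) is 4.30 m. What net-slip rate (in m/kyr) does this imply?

dip-slip = throw / sin(dip) = 4.30 / sin(60.1°) = 4.960 m
net slip = dip-slip / sin(rake) = 4.960 / sin(26°) = 11.32 m
rate = 11.32 m / 359 years = 0.0315 m/yr = 31.5 m/kyr

31.5 m/kyr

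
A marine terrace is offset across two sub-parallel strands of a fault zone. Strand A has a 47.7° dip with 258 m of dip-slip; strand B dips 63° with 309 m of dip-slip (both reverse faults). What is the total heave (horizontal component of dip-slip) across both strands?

heave_A = 258 × cos(47.7°) = 173.6 m
heave_B = 309 × cos(63°) = 140.3 m
total = 173.6 + 140.3 = 314 m

314 m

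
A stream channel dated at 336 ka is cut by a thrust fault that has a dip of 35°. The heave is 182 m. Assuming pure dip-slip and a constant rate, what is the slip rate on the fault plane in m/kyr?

0.661 m/kyr

dip-slip = heave / cos(dip) = 182 m / cos(35°) = 222.2 m
rate = 222.2 m / 336 ka = 0.000661 m/yr = 0.661 m/kyr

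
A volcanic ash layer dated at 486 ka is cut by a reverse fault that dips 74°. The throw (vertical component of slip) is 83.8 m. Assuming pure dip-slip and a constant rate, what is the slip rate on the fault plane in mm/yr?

0.179 mm/yr

dip-slip = throw / sin(dip) = 83.8 m / sin(74°) = 87.18 m
rate = 87.18 m / 486 ka = 0.000179 m/yr = 0.179 mm/yr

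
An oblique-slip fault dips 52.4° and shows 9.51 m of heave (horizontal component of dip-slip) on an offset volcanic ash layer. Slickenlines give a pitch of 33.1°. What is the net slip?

dip-slip = heave / cos(dip) = 9.51 / cos(52.4°) = 15.59 m
net slip = dip-slip / sin(rake) = 15.59 / sin(33.1°) = 28.5 m

28.5 m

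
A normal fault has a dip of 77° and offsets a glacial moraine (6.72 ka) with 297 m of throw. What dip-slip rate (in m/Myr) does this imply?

dip-slip = throw / sin(dip) = 297 m / sin(77°) = 304.8 m
rate = 304.8 m / 6.72 ka = 0.0454 m/yr = 45400 m/Myr

45400 m/Myr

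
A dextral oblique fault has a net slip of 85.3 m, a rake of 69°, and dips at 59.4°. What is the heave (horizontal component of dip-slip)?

dip-slip = net slip × sin(rake) = 85.3 m × sin(69°) = 79.63 m
heave = dip-slip × cos(dip) = 79.63 × cos(59.4°) = 40.5 m

40.5 m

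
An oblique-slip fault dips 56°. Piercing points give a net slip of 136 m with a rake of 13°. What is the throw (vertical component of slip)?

dip-slip = net slip × sin(rake) = 136 m × sin(13°) = 30.59 m
throw = dip-slip × sin(dip) = 30.59 × sin(56°) = 25.4 m

25.4 m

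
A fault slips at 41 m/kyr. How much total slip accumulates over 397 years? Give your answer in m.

slip = rate × time = 41 m/kyr × 397 years = 16.3 m

16.3 m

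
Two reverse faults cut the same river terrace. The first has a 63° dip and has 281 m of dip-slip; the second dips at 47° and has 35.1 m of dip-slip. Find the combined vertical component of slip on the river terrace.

276 m

throw_A = 281 × sin(63°) = 250.4 m
throw_B = 35.1 × sin(47°) = 25.67 m
total = 250.4 + 25.67 = 276 m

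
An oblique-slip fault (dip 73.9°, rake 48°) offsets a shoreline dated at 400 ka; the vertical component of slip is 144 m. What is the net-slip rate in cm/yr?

0.0504 cm/yr

dip-slip = throw / sin(dip) = 144 / sin(73.9°) = 149.9 m
net slip = dip-slip / sin(rake) = 149.9 / sin(48°) = 201.7 m
rate = 201.7 m / 400 ka = 0.000504 m/yr = 0.0504 cm/yr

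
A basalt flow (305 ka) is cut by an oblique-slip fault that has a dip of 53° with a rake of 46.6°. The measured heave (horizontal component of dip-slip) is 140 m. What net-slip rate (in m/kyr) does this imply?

dip-slip = heave / cos(dip) = 140 / cos(53°) = 232.6 m
net slip = dip-slip / sin(rake) = 232.6 / sin(46.6°) = 320.2 m
rate = 320.2 m / 305 ka = 0.00105 m/yr = 1.05 m/kyr

1.05 m/kyr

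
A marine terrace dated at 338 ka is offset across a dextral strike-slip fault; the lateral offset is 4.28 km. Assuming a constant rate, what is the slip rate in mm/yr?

rate = 4.28 km / 338 ka = 0.0127 m/yr = 12.7 mm/yr

12.7 mm/yr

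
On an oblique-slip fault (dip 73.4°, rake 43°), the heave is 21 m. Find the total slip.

108 m

dip-slip = heave / cos(dip) = 21 / cos(73.4°) = 73.51 m
net slip = dip-slip / sin(rake) = 73.51 / sin(43°) = 108 m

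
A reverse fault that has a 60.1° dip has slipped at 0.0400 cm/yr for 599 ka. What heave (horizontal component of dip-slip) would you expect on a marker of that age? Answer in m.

dip-slip = rate × time = 0.0400 cm/yr × 599 ka = 239.6 m
heave = dip-slip × cos(dip) = 239.6 × cos(60.1°) = 119 m

119 m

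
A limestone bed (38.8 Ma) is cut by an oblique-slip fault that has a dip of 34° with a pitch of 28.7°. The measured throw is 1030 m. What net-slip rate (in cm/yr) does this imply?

0.00989 cm/yr

dip-slip = throw / sin(dip) = 1030 / sin(34°) = 1842 m
net slip = dip-slip / sin(rake) = 1842 / sin(28.7°) = 3836 m
rate = 3836 m / 38.8 Ma = 0.0000989 m/yr = 0.00989 cm/yr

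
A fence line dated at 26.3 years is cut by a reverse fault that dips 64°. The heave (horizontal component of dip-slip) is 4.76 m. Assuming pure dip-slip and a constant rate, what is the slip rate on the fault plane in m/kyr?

dip-slip = heave / cos(dip) = 4.76 m / cos(64°) = 10.86 m
rate = 10.86 m / 26.3 years = 0.413 m/yr = 413 m/kyr

413 m/kyr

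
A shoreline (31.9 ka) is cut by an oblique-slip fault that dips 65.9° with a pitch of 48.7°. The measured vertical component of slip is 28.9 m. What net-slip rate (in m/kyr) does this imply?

1.32 m/kyr

dip-slip = throw / sin(dip) = 28.9 / sin(65.9°) = 31.66 m
net slip = dip-slip / sin(rake) = 31.66 / sin(48.7°) = 42.14 m
rate = 42.14 m / 31.9 ka = 0.00132 m/yr = 1.32 m/kyr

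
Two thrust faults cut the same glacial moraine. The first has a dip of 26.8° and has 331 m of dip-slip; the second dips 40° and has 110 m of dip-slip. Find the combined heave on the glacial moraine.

heave_A = 331 × cos(26.8°) = 295.4 m
heave_B = 110 × cos(40°) = 84.26 m
total = 295.4 + 84.26 = 380 m

380 m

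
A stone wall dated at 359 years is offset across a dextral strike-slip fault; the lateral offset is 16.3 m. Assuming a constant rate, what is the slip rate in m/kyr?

45.4 m/kyr

rate = 16.3 m / 359 years = 0.0454 m/yr = 45.4 m/kyr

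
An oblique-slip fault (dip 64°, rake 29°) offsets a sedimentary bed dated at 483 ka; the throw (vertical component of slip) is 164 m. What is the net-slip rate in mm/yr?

dip-slip = throw / sin(dip) = 164 / sin(64°) = 182.5 m
net slip = dip-slip / sin(rake) = 182.5 / sin(29°) = 376.4 m
rate = 376.4 m / 483 ka = 0.000779 m/yr = 0.779 mm/yr

0.779 mm/yr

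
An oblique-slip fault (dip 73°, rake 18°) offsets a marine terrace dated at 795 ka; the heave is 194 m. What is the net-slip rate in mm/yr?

2.70 mm/yr

dip-slip = heave / cos(dip) = 194 / cos(73°) = 663.5 m
net slip = dip-slip / sin(rake) = 663.5 / sin(18°) = 2147 m
rate = 2147 m / 795 ka = 0.00270 m/yr = 2.70 mm/yr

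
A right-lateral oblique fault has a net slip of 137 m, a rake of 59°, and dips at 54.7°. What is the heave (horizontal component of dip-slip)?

dip-slip = net slip × sin(rake) = 137 m × sin(59°) = 117.4 m
heave = dip-slip × cos(dip) = 117.4 × cos(54.7°) = 67.9 m

67.9 m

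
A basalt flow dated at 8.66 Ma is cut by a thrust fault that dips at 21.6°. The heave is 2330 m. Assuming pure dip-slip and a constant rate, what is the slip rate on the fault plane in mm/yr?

0.289 mm/yr

dip-slip = heave / cos(dip) = 2330 m / cos(21.6°) = 2506 m
rate = 2506 m / 8.66 Ma = 0.000289 m/yr = 0.289 mm/yr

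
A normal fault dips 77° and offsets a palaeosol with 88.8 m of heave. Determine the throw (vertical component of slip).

385 m

throw = heave × tan(dip) = 88.8 × tan(77°) = 385 m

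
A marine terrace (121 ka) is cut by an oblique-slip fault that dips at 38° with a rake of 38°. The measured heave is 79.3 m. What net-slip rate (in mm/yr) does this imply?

1.35 mm/yr

dip-slip = heave / cos(dip) = 79.3 / cos(38°) = 100.6 m
net slip = dip-slip / sin(rake) = 100.6 / sin(38°) = 163.5 m
rate = 163.5 m / 121 ka = 0.00135 m/yr = 1.35 mm/yr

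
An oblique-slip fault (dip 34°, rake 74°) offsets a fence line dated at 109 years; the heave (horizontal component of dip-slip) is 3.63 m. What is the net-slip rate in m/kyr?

41.8 m/kyr

dip-slip = heave / cos(dip) = 3.63 / cos(34°) = 4.379 m
net slip = dip-slip / sin(rake) = 4.379 / sin(74°) = 4.555 m
rate = 4.555 m / 109 years = 0.0418 m/yr = 41.8 m/kyr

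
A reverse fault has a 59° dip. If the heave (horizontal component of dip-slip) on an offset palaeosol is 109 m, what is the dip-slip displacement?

212 m

dip-slip = heave / cos(dip) = 109 / cos(59°) = 212 m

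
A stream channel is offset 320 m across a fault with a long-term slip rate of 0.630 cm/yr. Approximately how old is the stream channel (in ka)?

50.8 ka

age = offset / rate = 320 m / (0.630 cm/yr) = 50800 yr = 50.8 ka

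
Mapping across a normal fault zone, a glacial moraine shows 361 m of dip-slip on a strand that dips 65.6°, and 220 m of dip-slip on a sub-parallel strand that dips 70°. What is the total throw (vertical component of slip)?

535 m

throw_A = 361 × sin(65.6°) = 328.8 m
throw_B = 220 × sin(70°) = 206.7 m
total = 328.8 + 206.7 = 535 m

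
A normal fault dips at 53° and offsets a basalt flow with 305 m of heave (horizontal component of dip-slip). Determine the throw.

throw = heave × tan(dip) = 305 × tan(53°) = 405 m

405 m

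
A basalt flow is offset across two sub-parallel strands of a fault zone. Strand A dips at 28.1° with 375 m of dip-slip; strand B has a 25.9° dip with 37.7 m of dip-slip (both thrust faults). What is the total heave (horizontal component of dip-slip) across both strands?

365 m

heave_A = 375 × cos(28.1°) = 330.8 m
heave_B = 37.7 × cos(25.9°) = 33.91 m
total = 330.8 + 33.91 = 365 m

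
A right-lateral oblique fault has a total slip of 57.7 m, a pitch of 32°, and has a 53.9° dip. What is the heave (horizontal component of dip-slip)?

18 m

dip-slip = net slip × sin(rake) = 57.7 m × sin(32°) = 30.58 m
heave = dip-slip × cos(dip) = 30.58 × cos(53.9°) = 18 m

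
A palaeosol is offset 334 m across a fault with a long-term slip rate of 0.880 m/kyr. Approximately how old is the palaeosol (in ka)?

380 ka

age = offset / rate = 334 m / (0.880 m/kyr) = 380000 yr = 380 ka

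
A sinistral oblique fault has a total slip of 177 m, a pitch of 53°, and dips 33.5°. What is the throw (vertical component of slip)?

78 m

dip-slip = net slip × sin(rake) = 177 m × sin(53°) = 141.4 m
throw = dip-slip × sin(dip) = 141.4 × sin(33.5°) = 78 m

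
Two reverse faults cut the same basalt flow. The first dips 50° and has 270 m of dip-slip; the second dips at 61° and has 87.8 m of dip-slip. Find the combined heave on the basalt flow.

216 m

heave_A = 270 × cos(50°) = 173.6 m
heave_B = 87.8 × cos(61°) = 42.57 m
total = 173.6 + 42.57 = 216 m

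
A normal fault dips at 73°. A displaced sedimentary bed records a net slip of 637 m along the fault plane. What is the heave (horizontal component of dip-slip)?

186 m

heave = dip-slip × cos(dip) = 637 m × cos(73°) = 186 m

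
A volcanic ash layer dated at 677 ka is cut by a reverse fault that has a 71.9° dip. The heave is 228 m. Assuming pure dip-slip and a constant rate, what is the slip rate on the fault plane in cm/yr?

0.108 cm/yr

dip-slip = heave / cos(dip) = 228 m / cos(71.9°) = 733.9 m
rate = 733.9 m / 677 ka = 0.00108 m/yr = 0.108 cm/yr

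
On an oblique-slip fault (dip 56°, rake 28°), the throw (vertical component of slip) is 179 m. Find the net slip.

dip-slip = throw / sin(dip) = 179 / sin(56°) = 215.9 m
net slip = dip-slip / sin(rake) = 215.9 / sin(28°) = 460 m

460 m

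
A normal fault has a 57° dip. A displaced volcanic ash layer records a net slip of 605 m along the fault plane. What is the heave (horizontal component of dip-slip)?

heave = dip-slip × cos(dip) = 605 m × cos(57°) = 330 m

330 m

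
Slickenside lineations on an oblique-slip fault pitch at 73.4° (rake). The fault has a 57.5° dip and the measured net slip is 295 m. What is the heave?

dip-slip = net slip × sin(rake) = 295 m × sin(73.4°) = 282.7 m
heave = dip-slip × cos(dip) = 282.7 × cos(57.5°) = 152 m

152 m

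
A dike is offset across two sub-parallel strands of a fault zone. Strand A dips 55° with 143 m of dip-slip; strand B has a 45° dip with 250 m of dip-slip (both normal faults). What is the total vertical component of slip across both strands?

throw_A = 143 × sin(55°) = 117.1 m
throw_B = 250 × sin(45°) = 176.8 m
total = 117.1 + 176.8 = 294 m

294 m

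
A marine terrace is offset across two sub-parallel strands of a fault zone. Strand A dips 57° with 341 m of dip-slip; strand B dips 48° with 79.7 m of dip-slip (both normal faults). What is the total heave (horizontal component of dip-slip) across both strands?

239 m

heave_A = 341 × cos(57°) = 185.7 m
heave_B = 79.7 × cos(48°) = 53.33 m
total = 185.7 + 53.33 = 239 m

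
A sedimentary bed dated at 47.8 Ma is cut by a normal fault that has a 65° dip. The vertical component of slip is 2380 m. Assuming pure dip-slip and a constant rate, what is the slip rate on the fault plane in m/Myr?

dip-slip = throw / sin(dip) = 2380 m / sin(65°) = 2626 m
rate = 2626 m / 47.8 Ma = 0.0000549 m/yr = 54.9 m/Myr

54.9 m/Myr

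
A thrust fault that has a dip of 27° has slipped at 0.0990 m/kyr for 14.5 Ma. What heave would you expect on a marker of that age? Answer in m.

1280 m

dip-slip = rate × time = 0.0990 m/kyr × 14.5 Ma = 1436 m
heave = dip-slip × cos(dip) = 1436 × cos(27°) = 1280 m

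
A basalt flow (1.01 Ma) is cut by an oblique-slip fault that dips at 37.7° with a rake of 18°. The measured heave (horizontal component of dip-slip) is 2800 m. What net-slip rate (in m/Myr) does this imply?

11300 m/Myr

dip-slip = heave / cos(dip) = 2800 / cos(37.7°) = 3539 m
net slip = dip-slip / sin(rake) = 3539 / sin(18°) = 11450 m
rate = 11450 m / 1.01 Ma = 0.0113 m/yr = 11300 m/Myr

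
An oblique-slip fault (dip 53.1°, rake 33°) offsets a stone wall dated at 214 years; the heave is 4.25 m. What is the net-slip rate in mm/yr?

dip-slip = heave / cos(dip) = 4.25 / cos(53.1°) = 7.078 m
net slip = dip-slip / sin(rake) = 7.078 / sin(33°) = 13 m
rate = 13 m / 214 years = 0.0607 m/yr = 60.7 mm/yr

60.7 mm/yr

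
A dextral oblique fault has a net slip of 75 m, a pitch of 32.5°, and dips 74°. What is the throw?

38.7 m

dip-slip = net slip × sin(rake) = 75 m × sin(32.5°) = 40.30 m
throw = dip-slip × sin(dip) = 40.30 × sin(74°) = 38.7 m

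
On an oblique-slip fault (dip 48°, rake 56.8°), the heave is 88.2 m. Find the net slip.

158 m

dip-slip = heave / cos(dip) = 88.2 / cos(48°) = 131.8 m
net slip = dip-slip / sin(rake) = 131.8 / sin(56.8°) = 158 m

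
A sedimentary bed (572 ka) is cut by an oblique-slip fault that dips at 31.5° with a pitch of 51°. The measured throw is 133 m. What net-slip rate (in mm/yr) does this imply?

dip-slip = throw / sin(dip) = 133 / sin(31.5°) = 254.5 m
net slip = dip-slip / sin(rake) = 254.5 / sin(51°) = 327.5 m
rate = 327.5 m / 572 ka = 0.000573 m/yr = 0.573 mm/yr

0.573 mm/yr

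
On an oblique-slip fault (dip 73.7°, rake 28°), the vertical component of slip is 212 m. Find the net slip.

470 m

dip-slip = throw / sin(dip) = 212 / sin(73.7°) = 220.9 m
net slip = dip-slip / sin(rake) = 220.9 / sin(28°) = 470 m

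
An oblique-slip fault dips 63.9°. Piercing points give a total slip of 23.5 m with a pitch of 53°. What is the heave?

8.26 m

dip-slip = net slip × sin(rake) = 23.5 m × sin(53°) = 18.77 m
heave = dip-slip × cos(dip) = 18.77 × cos(63.9°) = 8.26 m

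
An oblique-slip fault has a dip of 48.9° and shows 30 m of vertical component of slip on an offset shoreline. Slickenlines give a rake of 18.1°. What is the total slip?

dip-slip = throw / sin(dip) = 30 / sin(48.9°) = 39.81 m
net slip = dip-slip / sin(rake) = 39.81 / sin(18.1°) = 128 m

128 m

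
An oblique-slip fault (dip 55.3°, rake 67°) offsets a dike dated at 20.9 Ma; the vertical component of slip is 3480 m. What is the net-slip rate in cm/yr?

dip-slip = throw / sin(dip) = 3480 / sin(55.3°) = 4233 m
net slip = dip-slip / sin(rake) = 4233 / sin(67°) = 4598 m
rate = 4598 m / 20.9 Ma = 0.000220 m/yr = 0.0220 cm/yr

0.0220 cm/yr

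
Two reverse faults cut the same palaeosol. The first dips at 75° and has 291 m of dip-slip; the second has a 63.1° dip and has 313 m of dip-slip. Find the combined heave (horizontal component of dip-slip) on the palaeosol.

217 m

heave_A = 291 × cos(75°) = 75.32 m
heave_B = 313 × cos(63.1°) = 141.6 m
total = 75.32 + 141.6 = 217 m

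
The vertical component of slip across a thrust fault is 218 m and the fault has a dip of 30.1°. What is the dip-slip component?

dip-slip = throw / sin(dip) = 218 / sin(30.1°) = 435 m

435 m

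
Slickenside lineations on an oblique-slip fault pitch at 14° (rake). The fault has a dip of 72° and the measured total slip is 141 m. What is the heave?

10.5 m

dip-slip = net slip × sin(rake) = 141 m × sin(14°) = 34.11 m
heave = dip-slip × cos(dip) = 34.11 × cos(72°) = 10.5 m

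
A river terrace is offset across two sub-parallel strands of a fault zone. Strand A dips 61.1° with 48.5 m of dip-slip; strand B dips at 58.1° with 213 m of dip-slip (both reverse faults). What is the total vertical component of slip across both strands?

throw_A = 48.5 × sin(61.1°) = 42.46 m
throw_B = 213 × sin(58.1°) = 180.8 m
total = 42.46 + 180.8 = 223 m

223 m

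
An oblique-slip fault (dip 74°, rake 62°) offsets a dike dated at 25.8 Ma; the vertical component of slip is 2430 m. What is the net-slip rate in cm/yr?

0.0111 cm/yr

dip-slip = throw / sin(dip) = 2430 / sin(74°) = 2528 m
net slip = dip-slip / sin(rake) = 2528 / sin(62°) = 2863 m
rate = 2863 m / 25.8 Ma = 0.000111 m/yr = 0.0111 cm/yr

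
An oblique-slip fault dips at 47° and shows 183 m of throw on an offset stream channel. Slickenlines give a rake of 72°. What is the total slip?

dip-slip = throw / sin(dip) = 183 / sin(47°) = 250.2 m
net slip = dip-slip / sin(rake) = 250.2 / sin(72°) = 263 m

263 m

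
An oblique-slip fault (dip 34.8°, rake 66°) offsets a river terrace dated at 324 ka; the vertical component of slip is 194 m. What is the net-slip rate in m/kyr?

1.15 m/kyr

dip-slip = throw / sin(dip) = 194 / sin(34.8°) = 339.9 m
net slip = dip-slip / sin(rake) = 339.9 / sin(66°) = 372.1 m
rate = 372.1 m / 324 ka = 0.00115 m/yr = 1.15 m/kyr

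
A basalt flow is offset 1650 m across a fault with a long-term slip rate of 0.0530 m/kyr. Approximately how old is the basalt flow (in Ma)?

31.1 Ma

age = offset / rate = 1650 m / (0.0530 m/kyr) = 3.11e+07 yr = 31.1 Ma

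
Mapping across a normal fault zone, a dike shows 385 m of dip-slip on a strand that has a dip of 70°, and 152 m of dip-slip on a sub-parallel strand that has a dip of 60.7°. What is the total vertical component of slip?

494 m

throw_A = 385 × sin(70°) = 361.8 m
throw_B = 152 × sin(60.7°) = 132.6 m
total = 361.8 + 132.6 = 494 m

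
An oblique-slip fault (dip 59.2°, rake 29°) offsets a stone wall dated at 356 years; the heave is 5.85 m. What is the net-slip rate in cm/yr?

dip-slip = heave / cos(dip) = 5.85 / cos(59.2°) = 11.42 m
net slip = dip-slip / sin(rake) = 11.42 / sin(29°) = 23.57 m
rate = 23.57 m / 356 years = 0.0662 m/yr = 6.62 cm/yr

6.62 cm/yr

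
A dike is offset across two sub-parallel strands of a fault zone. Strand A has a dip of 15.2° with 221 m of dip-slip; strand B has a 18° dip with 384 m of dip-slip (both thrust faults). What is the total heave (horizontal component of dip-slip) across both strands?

heave_A = 221 × cos(15.2°) = 213.3 m
heave_B = 384 × cos(18°) = 365.2 m
total = 213.3 + 365.2 = 578 m

578 m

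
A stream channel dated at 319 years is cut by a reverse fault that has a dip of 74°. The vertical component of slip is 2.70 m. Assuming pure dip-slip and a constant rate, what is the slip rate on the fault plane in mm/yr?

dip-slip = throw / sin(dip) = 2.70 m / sin(74°) = 2.809 m
rate = 2.809 m / 319 years = 0.00881 m/yr = 8.81 mm/yr

8.81 mm/yr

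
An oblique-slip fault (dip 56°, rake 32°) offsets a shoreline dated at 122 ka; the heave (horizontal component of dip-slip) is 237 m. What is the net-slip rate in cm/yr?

dip-slip = heave / cos(dip) = 237 / cos(56°) = 423.8 m
net slip = dip-slip / sin(rake) = 423.8 / sin(32°) = 799.8 m
rate = 799.8 m / 122 ka = 0.00656 m/yr = 0.656 cm/yr

0.656 cm/yr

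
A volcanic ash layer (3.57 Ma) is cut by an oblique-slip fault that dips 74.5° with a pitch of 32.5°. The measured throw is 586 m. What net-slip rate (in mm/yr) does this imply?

0.317 mm/yr

dip-slip = throw / sin(dip) = 586 / sin(74.5°) = 608.1 m
net slip = dip-slip / sin(rake) = 608.1 / sin(32.5°) = 1132 m
rate = 1132 m / 3.57 Ma = 0.000317 m/yr = 0.317 mm/yr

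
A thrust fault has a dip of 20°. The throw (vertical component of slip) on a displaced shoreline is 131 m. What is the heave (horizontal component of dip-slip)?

heave = throw / tan(dip) = 131 / tan(20°) = 360 m

360 m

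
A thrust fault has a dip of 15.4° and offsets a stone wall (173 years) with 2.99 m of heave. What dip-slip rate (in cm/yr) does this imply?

1.79 cm/yr

dip-slip = heave / cos(dip) = 2.99 m / cos(15.4°) = 3.101 m
rate = 3.101 m / 173 years = 0.0179 m/yr = 1.79 cm/yr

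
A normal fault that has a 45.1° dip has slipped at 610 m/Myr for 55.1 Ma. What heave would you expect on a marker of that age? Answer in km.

dip-slip = rate × time = 610 m/Myr × 55.1 Ma = 33610 m
heave = dip-slip × cos(dip) = 33610 × cos(45.1°) = 23700 m = 23.7 km

23.7 km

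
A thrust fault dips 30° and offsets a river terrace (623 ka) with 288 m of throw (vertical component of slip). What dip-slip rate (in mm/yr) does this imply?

0.925 mm/yr

dip-slip = throw / sin(dip) = 288 m / sin(30°) = 576 m
rate = 576 m / 623 ka = 0.000925 m/yr = 0.925 mm/yr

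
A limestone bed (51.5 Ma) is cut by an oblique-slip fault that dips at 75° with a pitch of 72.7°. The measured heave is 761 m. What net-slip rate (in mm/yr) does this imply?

0.0598 mm/yr

dip-slip = heave / cos(dip) = 761 / cos(75°) = 2940 m
net slip = dip-slip / sin(rake) = 2940 / sin(72.7°) = 3080 m
rate = 3080 m / 51.5 Ma = 0.0000598 m/yr = 0.0598 mm/yr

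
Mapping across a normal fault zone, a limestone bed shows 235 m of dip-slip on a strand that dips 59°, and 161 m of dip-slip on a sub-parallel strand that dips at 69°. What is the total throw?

throw_A = 235 × sin(59°) = 201.4 m
throw_B = 161 × sin(69°) = 150.3 m
total = 201.4 + 150.3 = 352 m

352 m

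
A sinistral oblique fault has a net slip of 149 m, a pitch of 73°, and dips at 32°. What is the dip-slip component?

142 m

dip-slip = net slip × sin(rake) = 149 m × sin(73°) = 142 m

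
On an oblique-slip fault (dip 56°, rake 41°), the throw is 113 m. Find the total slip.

208 m

dip-slip = throw / sin(dip) = 113 / sin(56°) = 136.3 m
net slip = dip-slip / sin(rake) = 136.3 / sin(41°) = 208 m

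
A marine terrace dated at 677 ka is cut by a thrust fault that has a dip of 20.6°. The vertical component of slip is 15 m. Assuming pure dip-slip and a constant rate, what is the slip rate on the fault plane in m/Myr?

dip-slip = throw / sin(dip) = 15 m / sin(20.6°) = 42.63 m
rate = 42.63 m / 677 ka = 0.0000630 m/yr = 63 m/Myr

63 m/Myr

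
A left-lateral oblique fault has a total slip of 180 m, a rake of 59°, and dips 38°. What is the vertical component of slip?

95 m

dip-slip = net slip × sin(rake) = 180 m × sin(59°) = 154.3 m
throw = dip-slip × sin(dip) = 154.3 × sin(38°) = 95 m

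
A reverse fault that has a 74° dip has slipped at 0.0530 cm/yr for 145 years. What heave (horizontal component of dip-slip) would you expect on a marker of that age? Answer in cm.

dip-slip = rate × time = 0.0530 cm/yr × 145 years = 0.07685 m
heave = dip-slip × cos(dip) = 0.07685 × cos(74°) = 0.0212 m = 2.12 cm

2.12 cm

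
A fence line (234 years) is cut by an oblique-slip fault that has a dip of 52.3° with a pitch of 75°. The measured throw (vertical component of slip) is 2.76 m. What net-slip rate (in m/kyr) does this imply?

dip-slip = throw / sin(dip) = 2.76 / sin(52.3°) = 3.488 m
net slip = dip-slip / sin(rake) = 3.488 / sin(75°) = 3.611 m
rate = 3.611 m / 234 years = 0.0154 m/yr = 15.4 m/kyr

15.4 m/kyr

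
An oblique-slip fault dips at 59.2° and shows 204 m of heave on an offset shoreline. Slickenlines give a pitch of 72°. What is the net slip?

419 m

dip-slip = heave / cos(dip) = 204 / cos(59.2°) = 398.4 m
net slip = dip-slip / sin(rake) = 398.4 / sin(72°) = 419 m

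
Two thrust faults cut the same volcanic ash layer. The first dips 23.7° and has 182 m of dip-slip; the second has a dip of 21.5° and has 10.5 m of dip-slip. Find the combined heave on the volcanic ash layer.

176 m

heave_A = 182 × cos(23.7°) = 166.7 m
heave_B = 10.5 × cos(21.5°) = 9.769 m
total = 166.7 + 9.769 = 176 m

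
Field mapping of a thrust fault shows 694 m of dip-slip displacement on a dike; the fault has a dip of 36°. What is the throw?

throw = dip-slip × sin(dip) = 694 m × sin(36°) = 408 m

408 m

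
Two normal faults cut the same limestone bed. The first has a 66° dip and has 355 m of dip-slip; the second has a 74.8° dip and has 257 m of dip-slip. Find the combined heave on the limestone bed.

heave_A = 355 × cos(66°) = 144.4 m
heave_B = 257 × cos(74.8°) = 67.38 m
total = 144.4 + 67.38 = 212 m

212 m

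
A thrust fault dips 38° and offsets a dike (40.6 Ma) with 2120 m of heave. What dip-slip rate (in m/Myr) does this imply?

dip-slip = heave / cos(dip) = 2120 m / cos(38°) = 2690 m
rate = 2690 m / 40.6 Ma = 0.0000663 m/yr = 66.3 m/Myr

66.3 m/Myr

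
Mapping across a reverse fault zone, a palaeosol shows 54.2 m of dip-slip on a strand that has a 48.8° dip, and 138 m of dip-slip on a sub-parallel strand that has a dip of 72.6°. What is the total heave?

heave_A = 54.2 × cos(48.8°) = 35.70 m
heave_B = 138 × cos(72.6°) = 41.27 m
total = 35.70 + 41.27 = 77 m

77 m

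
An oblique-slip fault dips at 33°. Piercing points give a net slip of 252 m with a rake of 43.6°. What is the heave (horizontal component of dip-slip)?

146 m

dip-slip = net slip × sin(rake) = 252 m × sin(43.6°) = 173.8 m
heave = dip-slip × cos(dip) = 173.8 × cos(33°) = 146 m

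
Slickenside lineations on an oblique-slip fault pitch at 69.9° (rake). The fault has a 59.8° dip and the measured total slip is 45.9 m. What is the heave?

21.7 m

dip-slip = net slip × sin(rake) = 45.9 m × sin(69.9°) = 43.10 m
heave = dip-slip × cos(dip) = 43.10 × cos(59.8°) = 21.7 m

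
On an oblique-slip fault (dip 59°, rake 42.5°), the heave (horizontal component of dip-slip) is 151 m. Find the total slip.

dip-slip = heave / cos(dip) = 151 / cos(59°) = 293.2 m
net slip = dip-slip / sin(rake) = 293.2 / sin(42.5°) = 434 m

434 m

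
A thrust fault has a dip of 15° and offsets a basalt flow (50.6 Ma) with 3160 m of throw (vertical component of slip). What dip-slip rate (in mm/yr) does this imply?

dip-slip = throw / sin(dip) = 3160 m / sin(15°) = 12210 m
rate = 12210 m / 50.6 Ma = 0.000241 m/yr = 0.241 mm/yr

0.241 mm/yr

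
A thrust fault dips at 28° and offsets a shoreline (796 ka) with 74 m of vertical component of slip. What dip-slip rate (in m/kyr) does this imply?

dip-slip = throw / sin(dip) = 74 m / sin(28°) = 157.6 m
rate = 157.6 m / 796 ka = 0.000198 m/yr = 0.198 m/kyr

0.198 m/kyr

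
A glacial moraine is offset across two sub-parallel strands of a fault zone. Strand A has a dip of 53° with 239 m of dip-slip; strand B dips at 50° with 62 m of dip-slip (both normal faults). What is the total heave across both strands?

184 m

heave_A = 239 × cos(53°) = 143.8 m
heave_B = 62 × cos(50°) = 39.85 m
total = 143.8 + 39.85 = 184 m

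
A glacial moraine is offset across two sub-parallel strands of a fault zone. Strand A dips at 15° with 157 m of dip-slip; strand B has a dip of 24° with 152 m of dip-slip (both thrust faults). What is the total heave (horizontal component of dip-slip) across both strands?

heave_A = 157 × cos(15°) = 151.7 m
heave_B = 152 × cos(24°) = 138.9 m
total = 151.7 + 138.9 = 291 m

291 m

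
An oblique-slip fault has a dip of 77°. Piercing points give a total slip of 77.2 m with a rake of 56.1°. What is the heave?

dip-slip = net slip × sin(rake) = 77.2 m × sin(56.1°) = 64.08 m
heave = dip-slip × cos(dip) = 64.08 × cos(77°) = 14.4 m

14.4 m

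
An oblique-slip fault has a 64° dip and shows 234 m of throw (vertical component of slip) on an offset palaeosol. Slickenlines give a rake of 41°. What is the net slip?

397 m

dip-slip = throw / sin(dip) = 234 / sin(64°) = 260.3 m
net slip = dip-slip / sin(rake) = 260.3 / sin(41°) = 397 m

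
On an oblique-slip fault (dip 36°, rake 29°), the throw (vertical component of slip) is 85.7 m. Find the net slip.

301 m

dip-slip = throw / sin(dip) = 85.7 / sin(36°) = 145.8 m
net slip = dip-slip / sin(rake) = 145.8 / sin(29°) = 301 m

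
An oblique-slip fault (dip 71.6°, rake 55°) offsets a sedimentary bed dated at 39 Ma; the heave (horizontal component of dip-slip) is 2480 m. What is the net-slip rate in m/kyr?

0.246 m/kyr

dip-slip = heave / cos(dip) = 2480 / cos(71.6°) = 7857 m
net slip = dip-slip / sin(rake) = 7857 / sin(55°) = 9591 m
rate = 9591 m / 39 Ma = 0.000246 m/yr = 0.246 m/kyr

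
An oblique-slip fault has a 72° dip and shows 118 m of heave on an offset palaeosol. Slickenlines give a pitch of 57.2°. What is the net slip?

dip-slip = heave / cos(dip) = 118 / cos(72°) = 381.9 m
net slip = dip-slip / sin(rake) = 381.9 / sin(57.2°) = 454 m

454 m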